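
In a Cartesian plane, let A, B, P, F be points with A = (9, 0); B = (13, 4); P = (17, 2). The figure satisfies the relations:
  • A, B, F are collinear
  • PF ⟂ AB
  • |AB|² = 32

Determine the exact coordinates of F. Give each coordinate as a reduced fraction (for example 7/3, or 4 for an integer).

1. F_x = 14  [[A, B, F are collinear ⇒ -4x+4y+36=0] ∩ [PF ⟂ AB ⇒ 4x+4y-76=0]]
2. F_y = 5  [[A, B, F are collinear ⇒ -4x+4y+36=0] ∩ [PF ⟂ AB ⇒ 4x+4y-76=0]]
   so F = (14, 5)

F = (14, 5)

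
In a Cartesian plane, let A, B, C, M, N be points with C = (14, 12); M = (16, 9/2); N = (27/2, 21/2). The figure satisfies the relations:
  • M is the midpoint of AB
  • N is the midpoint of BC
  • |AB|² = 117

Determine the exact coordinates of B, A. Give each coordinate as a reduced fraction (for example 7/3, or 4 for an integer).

B = (13, 9)
A = (19, 0)

1. B_x = 13  [B = 2·N−C = 2·(27/2, 21/2)−(14, 12)]
2. B_y = 9  [B = 2·N−C = 2·(27/2, 21/2)−(14, 12)]
   so B = (13, 9)
3. A_x = 19  [A = 2·M−B = 2·(16, 9/2)−(13, 9)]
4. A_y = 0  [A = 2·M−B = 2·(16, 9/2)−(13, 9)]
   so A = (19, 0)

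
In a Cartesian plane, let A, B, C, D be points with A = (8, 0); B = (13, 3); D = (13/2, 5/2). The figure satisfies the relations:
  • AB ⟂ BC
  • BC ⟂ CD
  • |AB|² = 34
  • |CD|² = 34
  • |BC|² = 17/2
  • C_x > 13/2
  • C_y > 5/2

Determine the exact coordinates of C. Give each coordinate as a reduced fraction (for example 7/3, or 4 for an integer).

1. C_x = 23/2  [[AB ⟂ BC ⇒ 5x+3y-74=0] ∩ [|C−(13/2, 5/2)|²=34]]
2. C_y = 11/2  [[AB ⟂ BC ⇒ 5x+3y-74=0] ∩ [|C−(13/2, 5/2)|²=34]]
   so C = (23/2, 11/2)

C = (23/2, 11/2)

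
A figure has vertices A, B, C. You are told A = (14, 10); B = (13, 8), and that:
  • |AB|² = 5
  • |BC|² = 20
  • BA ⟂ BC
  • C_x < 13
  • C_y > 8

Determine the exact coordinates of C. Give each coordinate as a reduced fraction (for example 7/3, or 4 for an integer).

1. C_x = 9  [[BA ⟂ BC ⇒ 1x+2y-29=0] ∩ [|C−(13, 8)|²=20]]
2. C_y = 10  [[BA ⟂ BC ⇒ 1x+2y-29=0] ∩ [|C−(13, 8)|²=20]]
   so C = (9, 10)

C = (9, 10)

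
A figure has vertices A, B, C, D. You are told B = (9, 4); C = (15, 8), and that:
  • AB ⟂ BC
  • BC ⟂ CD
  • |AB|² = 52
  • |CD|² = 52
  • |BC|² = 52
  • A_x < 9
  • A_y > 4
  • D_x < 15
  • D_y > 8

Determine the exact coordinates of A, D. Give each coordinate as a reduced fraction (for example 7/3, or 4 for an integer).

1. A_x = 5  [[AB ⟂ BC ⇒ -6x-4y+70=0] ∩ [|A−(9, 4)|²=52]]
2. A_y = 10  [[AB ⟂ BC ⇒ -6x-4y+70=0] ∩ [|A−(9, 4)|²=52]]
   so A = (5, 10)
3. D_x = 11  [[BC ⟂ CD ⇒ 6x+4y-122=0] ∩ [|D−(15, 8)|²=52]]
4. D_y = 14  [[BC ⟂ CD ⇒ 6x+4y-122=0] ∩ [|D−(15, 8)|²=52]]
   so D = (11, 14)

A = (5, 10)
D = (11, 14)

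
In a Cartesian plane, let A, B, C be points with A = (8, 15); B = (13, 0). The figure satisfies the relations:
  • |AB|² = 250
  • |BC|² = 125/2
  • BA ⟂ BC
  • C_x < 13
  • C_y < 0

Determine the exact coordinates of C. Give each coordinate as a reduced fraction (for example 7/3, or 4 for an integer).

C = (11/2, -5/2)

1. C_x = 11/2  [[BA ⟂ BC ⇒ -5x+15y+65=0] ∩ [|C−(13, 0)|²=125/2]]
2. C_y = -5/2  [[BA ⟂ BC ⇒ -5x+15y+65=0] ∩ [|C−(13, 0)|²=125/2]]
   so C = (11/2, -5/2)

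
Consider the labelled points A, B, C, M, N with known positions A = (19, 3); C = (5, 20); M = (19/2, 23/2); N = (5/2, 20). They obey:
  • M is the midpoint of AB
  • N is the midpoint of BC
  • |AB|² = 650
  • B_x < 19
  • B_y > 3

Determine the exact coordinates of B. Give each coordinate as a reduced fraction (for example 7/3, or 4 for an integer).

B = (0, 20)

1. B_x = 0  [B = 2·M−A = 2·(19/2, 23/2)−(19, 3)]
2. B_y = 20  [B = 2·M−A = 2·(19/2, 23/2)−(19, 3)]
   so B = (0, 20)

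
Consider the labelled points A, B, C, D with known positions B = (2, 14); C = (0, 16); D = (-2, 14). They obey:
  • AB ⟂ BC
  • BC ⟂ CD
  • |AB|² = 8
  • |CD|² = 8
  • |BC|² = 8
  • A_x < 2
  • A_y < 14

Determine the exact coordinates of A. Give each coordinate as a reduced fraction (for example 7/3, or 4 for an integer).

1. A_x = 0  [[AB ⟂ BC ⇒ 2x-2y+24=0] ∩ [|A−(2, 14)|²=8]]
2. A_y = 12  [[AB ⟂ BC ⇒ 2x-2y+24=0] ∩ [|A−(2, 14)|²=8]]
   so A = (0, 12)

A = (0, 12)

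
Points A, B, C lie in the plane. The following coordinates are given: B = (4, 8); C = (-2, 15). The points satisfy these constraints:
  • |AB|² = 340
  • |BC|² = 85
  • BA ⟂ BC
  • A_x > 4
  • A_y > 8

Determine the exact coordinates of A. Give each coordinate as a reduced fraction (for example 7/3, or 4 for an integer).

1. A_x = 18  [[BA ⟂ BC ⇒ -6x+7y-32=0] ∩ [|A−(4, 8)|²=340]]
2. A_y = 20  [[BA ⟂ BC ⇒ -6x+7y-32=0] ∩ [|A−(4, 8)|²=340]]
   so A = (18, 20)

A = (18, 20)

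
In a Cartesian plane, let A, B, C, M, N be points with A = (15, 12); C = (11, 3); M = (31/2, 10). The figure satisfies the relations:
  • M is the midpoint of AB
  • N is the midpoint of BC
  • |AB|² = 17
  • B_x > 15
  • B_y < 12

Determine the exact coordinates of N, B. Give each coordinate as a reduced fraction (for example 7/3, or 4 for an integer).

1. B_x = 16  [B = 2·M−A = 2·(31/2, 10)−(15, 12)]
2. B_y = 8  [B = 2·M−A = 2·(31/2, 10)−(15, 12)]
   so B = (16, 8)
3. N_x = 27/2  [2·N = B+C = (16, 8)+(11, 3)]
4. N_y = 11/2  [2·N = B+C = (16, 8)+(11, 3)]
   so N = (27/2, 11/2)

N = (27/2, 11/2)
B = (16, 8)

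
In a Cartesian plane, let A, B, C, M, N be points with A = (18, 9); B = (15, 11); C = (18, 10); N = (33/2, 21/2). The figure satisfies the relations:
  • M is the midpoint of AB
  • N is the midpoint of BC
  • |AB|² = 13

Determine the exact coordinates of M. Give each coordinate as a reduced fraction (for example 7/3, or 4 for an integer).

1. M_x = 33/2  [2·M = A+B = (18, 9)+(15, 11)]
2. M_y = 10  [2·M = A+B = (18, 9)+(15, 11)]
   so M = (33/2, 10)

M = (33/2, 10)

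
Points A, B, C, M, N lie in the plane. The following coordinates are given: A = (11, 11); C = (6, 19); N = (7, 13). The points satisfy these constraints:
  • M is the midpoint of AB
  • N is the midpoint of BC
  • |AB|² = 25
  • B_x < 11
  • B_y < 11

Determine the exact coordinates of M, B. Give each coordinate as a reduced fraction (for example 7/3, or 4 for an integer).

M = (19/2, 9)
B = (8, 7)

1. B_x = 8  [B = 2·N−C = 2·(7, 13)−(6, 19)]
2. B_y = 7  [B = 2·N−C = 2·(7, 13)−(6, 19)]
   so B = (8, 7)
3. M_x = 19/2  [2·M = A+B = (11, 11)+(8, 7)]
4. M_y = 9  [2·M = A+B = (11, 11)+(8, 7)]
   so M = (19/2, 9)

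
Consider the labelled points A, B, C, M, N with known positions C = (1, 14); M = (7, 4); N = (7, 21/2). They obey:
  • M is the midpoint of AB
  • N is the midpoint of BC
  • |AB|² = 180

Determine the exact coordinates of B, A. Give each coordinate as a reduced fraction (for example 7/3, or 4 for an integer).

1. B_x = 13  [B = 2·N−C = 2·(7, 21/2)−(1, 14)]
2. B_y = 7  [B = 2·N−C = 2·(7, 21/2)−(1, 14)]
   so B = (13, 7)
3. A_x = 1  [A = 2·M−B = 2·(7, 4)−(13, 7)]
4. A_y = 1  [A = 2·M−B = 2·(7, 4)−(13, 7)]
   so A = (1, 1)

B = (13, 7)
A = (1, 1)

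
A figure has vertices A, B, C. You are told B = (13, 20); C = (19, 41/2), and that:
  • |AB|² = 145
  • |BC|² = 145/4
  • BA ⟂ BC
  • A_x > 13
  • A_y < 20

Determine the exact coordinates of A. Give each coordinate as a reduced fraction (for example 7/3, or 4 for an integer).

1. A_x = 14  [[BA ⟂ BC ⇒ 6x+1/2y-88=0] ∩ [|A−(13, 20)|²=145]]
2. A_y = 8  [[BA ⟂ BC ⇒ 6x+1/2y-88=0] ∩ [|A−(13, 20)|²=145]]
   so A = (14, 8)

A = (14, 8)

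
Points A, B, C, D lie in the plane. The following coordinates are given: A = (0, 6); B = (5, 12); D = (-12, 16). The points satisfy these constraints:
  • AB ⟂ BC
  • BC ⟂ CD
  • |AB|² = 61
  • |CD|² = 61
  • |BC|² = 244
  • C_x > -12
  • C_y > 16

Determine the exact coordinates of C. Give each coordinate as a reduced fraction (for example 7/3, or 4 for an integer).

1. C_x = -7  [[AB ⟂ BC ⇒ 5x+6y-97=0] ∩ [|C−(-12, 16)|²=61]]
2. C_y = 22  [[AB ⟂ BC ⇒ 5x+6y-97=0] ∩ [|C−(-12, 16)|²=61]]
   so C = (-7, 22)

C = (-7, 22)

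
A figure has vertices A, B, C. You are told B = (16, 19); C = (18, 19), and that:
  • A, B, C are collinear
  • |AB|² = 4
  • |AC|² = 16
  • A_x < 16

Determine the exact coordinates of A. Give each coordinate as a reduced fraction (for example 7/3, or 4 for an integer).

A = (14, 19)

1. A_x = 14  [[A, B, C are collinear ⇒ 2y-38=0] ∩ [|A−(16, 19)|²=4]]
2. A_y = 19  [[A, B, C are collinear ⇒ 2y-38=0] ∩ [|A−(16, 19)|²=4]]
   so A = (14, 19)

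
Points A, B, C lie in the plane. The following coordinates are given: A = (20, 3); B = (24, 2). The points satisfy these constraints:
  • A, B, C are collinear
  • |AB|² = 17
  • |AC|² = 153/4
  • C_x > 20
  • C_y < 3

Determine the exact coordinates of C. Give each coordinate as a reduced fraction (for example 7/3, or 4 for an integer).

1. C_x = 26  [[A, B, C are collinear ⇒ 1x+4y-32=0] ∩ [|C−(20, 3)|²=153/4]]
2. C_y = 3/2  [[A, B, C are collinear ⇒ 1x+4y-32=0] ∩ [|C−(20, 3)|²=153/4]]
   so C = (26, 3/2)

C = (26, 3/2)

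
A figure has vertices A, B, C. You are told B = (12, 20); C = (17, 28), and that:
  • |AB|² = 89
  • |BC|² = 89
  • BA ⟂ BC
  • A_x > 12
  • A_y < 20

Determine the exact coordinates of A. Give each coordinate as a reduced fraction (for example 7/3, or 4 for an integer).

1. A_x = 20  [[BA ⟂ BC ⇒ 5x+8y-220=0] ∩ [|A−(12, 20)|²=89]]
2. A_y = 15  [[BA ⟂ BC ⇒ 5x+8y-220=0] ∩ [|A−(12, 20)|²=89]]
   so A = (20, 15)

A = (20, 15)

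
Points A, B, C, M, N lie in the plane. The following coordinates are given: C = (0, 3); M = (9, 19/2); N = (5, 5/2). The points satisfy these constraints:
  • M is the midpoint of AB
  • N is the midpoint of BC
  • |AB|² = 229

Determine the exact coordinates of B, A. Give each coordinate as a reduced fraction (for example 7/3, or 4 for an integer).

B = (10, 2)
A = (8, 17)

1. B_x = 10  [B = 2·N−C = 2·(5, 5/2)−(0, 3)]
2. B_y = 2  [B = 2·N−C = 2·(5, 5/2)−(0, 3)]
   so B = (10, 2)
3. A_x = 8  [A = 2·M−B = 2·(9, 19/2)−(10, 2)]
4. A_y = 17  [A = 2·M−B = 2·(9, 19/2)−(10, 2)]
   so A = (8, 17)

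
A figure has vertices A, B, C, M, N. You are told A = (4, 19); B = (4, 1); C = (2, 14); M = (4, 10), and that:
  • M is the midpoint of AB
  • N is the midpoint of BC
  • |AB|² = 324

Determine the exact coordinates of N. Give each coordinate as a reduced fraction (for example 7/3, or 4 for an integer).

N = (3, 15/2)

1. N_x = 3  [2·N = B+C = (4, 1)+(2, 14)]
2. N_y = 15/2  [2·N = B+C = (4, 1)+(2, 14)]
   so N = (3, 15/2)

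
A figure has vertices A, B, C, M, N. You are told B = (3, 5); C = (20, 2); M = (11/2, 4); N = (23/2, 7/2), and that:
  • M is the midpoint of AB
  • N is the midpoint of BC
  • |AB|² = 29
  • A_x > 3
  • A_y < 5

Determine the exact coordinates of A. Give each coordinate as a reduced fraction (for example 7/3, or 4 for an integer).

1. A_x = 8  [A = 2·M−B = 2·(11/2, 4)−(3, 5)]
2. A_y = 3  [A = 2·M−B = 2·(11/2, 4)−(3, 5)]
   so A = (8, 3)

A = (8, 3)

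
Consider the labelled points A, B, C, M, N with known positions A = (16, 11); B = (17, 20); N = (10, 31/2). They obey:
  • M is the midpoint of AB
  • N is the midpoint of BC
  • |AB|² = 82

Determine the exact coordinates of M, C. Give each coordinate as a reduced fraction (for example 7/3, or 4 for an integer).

1. M_x = 33/2  [2·M = A+B = (16, 11)+(17, 20)]
2. M_y = 31/2  [2·M = A+B = (16, 11)+(17, 20)]
   so M = (33/2, 31/2)
3. C_x = 3  [C = 2·N−B = 2·(10, 31/2)−(17, 20)]
4. C_y = 11  [C = 2·N−B = 2·(10, 31/2)−(17, 20)]
   so C = (3, 11)

M = (33/2, 31/2)
C = (3, 11)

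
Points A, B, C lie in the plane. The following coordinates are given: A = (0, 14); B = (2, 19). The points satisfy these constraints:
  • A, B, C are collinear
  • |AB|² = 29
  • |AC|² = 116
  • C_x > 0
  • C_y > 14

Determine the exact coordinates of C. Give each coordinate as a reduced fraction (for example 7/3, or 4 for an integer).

1. C_x = 4  [[A, B, C are collinear ⇒ -5x+2y-28=0] ∩ [|C−(0, 14)|²=116]]
2. C_y = 24  [[A, B, C are collinear ⇒ -5x+2y-28=0] ∩ [|C−(0, 14)|²=116]]
   so C = (4, 24)

C = (4, 24)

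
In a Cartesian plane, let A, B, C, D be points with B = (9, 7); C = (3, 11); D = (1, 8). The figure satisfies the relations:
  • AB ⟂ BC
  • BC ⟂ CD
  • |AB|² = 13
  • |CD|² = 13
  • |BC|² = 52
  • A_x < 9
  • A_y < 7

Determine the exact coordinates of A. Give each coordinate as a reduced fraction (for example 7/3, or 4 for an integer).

1. A_x = 7  [[AB ⟂ BC ⇒ 6x-4y-26=0] ∩ [|A−(9, 7)|²=13]]
2. A_y = 4  [[AB ⟂ BC ⇒ 6x-4y-26=0] ∩ [|A−(9, 7)|²=13]]
   so A = (7, 4)

A = (7, 4)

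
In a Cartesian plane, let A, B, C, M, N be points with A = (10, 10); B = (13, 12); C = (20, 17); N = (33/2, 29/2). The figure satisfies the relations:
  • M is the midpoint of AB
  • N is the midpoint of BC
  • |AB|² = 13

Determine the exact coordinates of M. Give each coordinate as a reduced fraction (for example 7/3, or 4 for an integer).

1. M_x = 23/2  [2·M = A+B = (10, 10)+(13, 12)]
2. M_y = 11  [2·M = A+B = (10, 10)+(13, 12)]
   so M = (23/2, 11)

M = (23/2, 11)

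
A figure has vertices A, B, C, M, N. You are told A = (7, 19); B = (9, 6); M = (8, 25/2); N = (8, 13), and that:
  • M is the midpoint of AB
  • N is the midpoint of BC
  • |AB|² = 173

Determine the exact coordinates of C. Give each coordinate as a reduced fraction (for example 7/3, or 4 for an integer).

1. C_x = 7  [C = 2·N−B = 2·(8, 13)−(9, 6)]
2. C_y = 20  [C = 2·N−B = 2·(8, 13)−(9, 6)]
   so C = (7, 20)

C = (7, 20)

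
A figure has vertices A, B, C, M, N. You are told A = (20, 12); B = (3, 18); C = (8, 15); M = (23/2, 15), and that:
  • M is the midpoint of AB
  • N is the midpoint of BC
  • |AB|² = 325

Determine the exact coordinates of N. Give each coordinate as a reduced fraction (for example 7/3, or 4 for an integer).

N = (11/2, 33/2)

1. N_x = 11/2  [2·N = B+C = (3, 18)+(8, 15)]
2. N_y = 33/2  [2·N = B+C = (3, 18)+(8, 15)]
   so N = (11/2, 33/2)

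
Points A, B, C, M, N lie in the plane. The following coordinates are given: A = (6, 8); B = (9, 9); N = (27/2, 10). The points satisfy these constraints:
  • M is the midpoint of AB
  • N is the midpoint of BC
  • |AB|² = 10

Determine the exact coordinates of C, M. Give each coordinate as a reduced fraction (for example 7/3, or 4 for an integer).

C = (18, 11)
M = (15/2, 17/2)

1. M_x = 15/2  [2·M = A+B = (6, 8)+(9, 9)]
2. M_y = 17/2  [2·M = A+B = (6, 8)+(9, 9)]
   so M = (15/2, 17/2)
3. C_x = 18  [C = 2·N−B = 2·(27/2, 10)−(9, 9)]
4. C_y = 11  [C = 2·N−B = 2·(27/2, 10)−(9, 9)]
   so C = (18, 11)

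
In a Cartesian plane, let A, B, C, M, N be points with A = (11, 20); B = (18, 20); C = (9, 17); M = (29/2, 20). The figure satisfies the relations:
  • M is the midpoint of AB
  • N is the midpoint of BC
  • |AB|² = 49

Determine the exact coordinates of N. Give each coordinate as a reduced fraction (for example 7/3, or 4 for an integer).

N = (27/2, 37/2)

1. N_x = 27/2  [2·N = B+C = (18, 20)+(9, 17)]
2. N_y = 37/2  [2·N = B+C = (18, 20)+(9, 17)]
   so N = (27/2, 37/2)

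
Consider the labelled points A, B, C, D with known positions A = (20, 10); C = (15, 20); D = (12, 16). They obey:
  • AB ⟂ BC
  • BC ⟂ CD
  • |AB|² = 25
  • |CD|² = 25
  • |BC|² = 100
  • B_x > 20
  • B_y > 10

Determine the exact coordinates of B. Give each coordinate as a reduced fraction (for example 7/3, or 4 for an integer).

1. B_x = 23  [[BC ⟂ CD ⇒ 3x+4y-125=0] ∩ [|B−(20, 10)|²=25]]
2. B_y = 14  [[BC ⟂ CD ⇒ 3x+4y-125=0] ∩ [|B−(20, 10)|²=25]]
   so B = (23, 14)

B = (23, 14)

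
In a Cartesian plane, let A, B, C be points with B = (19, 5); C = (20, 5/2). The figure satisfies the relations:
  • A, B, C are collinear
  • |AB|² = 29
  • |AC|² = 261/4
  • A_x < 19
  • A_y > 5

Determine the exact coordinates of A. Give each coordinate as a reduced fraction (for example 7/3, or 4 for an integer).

A = (17, 10)

1. A_x = 17  [[A, B, C are collinear ⇒ 5/2x+1y-105/2=0] ∩ [|A−(19, 5)|²=29]]
2. A_y = 10  [[A, B, C are collinear ⇒ 5/2x+1y-105/2=0] ∩ [|A−(19, 5)|²=29]]
   so A = (17, 10)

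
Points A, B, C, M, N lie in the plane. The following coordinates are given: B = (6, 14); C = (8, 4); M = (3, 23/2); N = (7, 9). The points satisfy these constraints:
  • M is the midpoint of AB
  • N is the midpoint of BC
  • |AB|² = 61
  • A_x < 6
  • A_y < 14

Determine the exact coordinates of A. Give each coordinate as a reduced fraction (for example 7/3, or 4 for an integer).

A = (0, 9)

1. A_x = 0  [A = 2·M−B = 2·(3, 23/2)−(6, 14)]
2. A_y = 9  [A = 2·M−B = 2·(3, 23/2)−(6, 14)]
   so A = (0, 9)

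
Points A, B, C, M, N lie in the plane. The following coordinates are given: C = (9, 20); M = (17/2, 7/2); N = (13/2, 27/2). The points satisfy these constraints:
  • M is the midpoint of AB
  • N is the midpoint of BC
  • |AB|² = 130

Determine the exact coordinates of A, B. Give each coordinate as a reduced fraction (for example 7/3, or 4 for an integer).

1. B_x = 4  [B = 2·N−C = 2·(13/2, 27/2)−(9, 20)]
2. B_y = 7  [B = 2·N−C = 2·(13/2, 27/2)−(9, 20)]
   so B = (4, 7)
3. A_x = 13  [A = 2·M−B = 2·(17/2, 7/2)−(4, 7)]
4. A_y = 0  [A = 2·M−B = 2·(17/2, 7/2)−(4, 7)]
   so A = (13, 0)

A = (13, 0)
B = (4, 7)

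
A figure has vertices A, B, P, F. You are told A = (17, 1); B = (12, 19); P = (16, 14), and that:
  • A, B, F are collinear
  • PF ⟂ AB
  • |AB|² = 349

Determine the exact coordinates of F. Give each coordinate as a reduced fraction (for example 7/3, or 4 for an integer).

1. F_x = 4738/349  [[A, B, F are collinear ⇒ -18x-5y+311=0] ∩ [PF ⟂ AB ⇒ -5x+18y-172=0]]
2. F_y = 4651/349  [[A, B, F are collinear ⇒ -18x-5y+311=0] ∩ [PF ⟂ AB ⇒ -5x+18y-172=0]]
   so F = (4738/349, 4651/349)

F = (4738/349, 4651/349)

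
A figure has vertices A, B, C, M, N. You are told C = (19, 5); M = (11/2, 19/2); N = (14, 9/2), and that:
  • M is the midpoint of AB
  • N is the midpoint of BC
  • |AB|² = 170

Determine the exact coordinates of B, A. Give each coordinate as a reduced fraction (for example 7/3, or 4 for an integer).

B = (9, 4)
A = (2, 15)

1. B_x = 9  [B = 2·N−C = 2·(14, 9/2)−(19, 5)]
2. B_y = 4  [B = 2·N−C = 2·(14, 9/2)−(19, 5)]
   so B = (9, 4)
3. A_x = 2  [A = 2·M−B = 2·(11/2, 19/2)−(9, 4)]
4. A_y = 15  [A = 2·M−B = 2·(11/2, 19/2)−(9, 4)]
   so A = (2, 15)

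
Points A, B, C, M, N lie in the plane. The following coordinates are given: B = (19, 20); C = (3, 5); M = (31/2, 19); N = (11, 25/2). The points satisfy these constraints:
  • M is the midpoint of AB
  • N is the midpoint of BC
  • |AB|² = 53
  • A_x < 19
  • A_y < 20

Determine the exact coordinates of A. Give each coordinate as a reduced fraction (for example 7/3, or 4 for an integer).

A = (12, 18)

1. A_x = 12  [A = 2·M−B = 2·(31/2, 19)−(19, 20)]
2. A_y = 18  [A = 2·M−B = 2·(31/2, 19)−(19, 20)]
   so A = (12, 18)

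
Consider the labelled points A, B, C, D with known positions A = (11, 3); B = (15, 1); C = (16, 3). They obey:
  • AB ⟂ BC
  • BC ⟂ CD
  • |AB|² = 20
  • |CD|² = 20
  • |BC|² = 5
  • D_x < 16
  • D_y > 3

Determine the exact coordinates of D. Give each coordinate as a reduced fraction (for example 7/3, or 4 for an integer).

D = (12, 5)

1. D_x = 12  [[BC ⟂ CD ⇒ 1x+2y-22=0] ∩ [|D−(16, 3)|²=20]]
2. D_y = 5  [[BC ⟂ CD ⇒ 1x+2y-22=0] ∩ [|D−(16, 3)|²=20]]
   so D = (12, 5)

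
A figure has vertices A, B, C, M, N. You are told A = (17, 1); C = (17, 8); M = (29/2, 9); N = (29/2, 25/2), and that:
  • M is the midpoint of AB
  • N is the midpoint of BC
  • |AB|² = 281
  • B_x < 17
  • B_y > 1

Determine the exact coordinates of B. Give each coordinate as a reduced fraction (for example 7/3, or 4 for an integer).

B = (12, 17)

1. B_x = 12  [B = 2·M−A = 2·(29/2, 9)−(17, 1)]
2. B_y = 17  [B = 2·M−A = 2·(29/2, 9)−(17, 1)]
   so B = (12, 17)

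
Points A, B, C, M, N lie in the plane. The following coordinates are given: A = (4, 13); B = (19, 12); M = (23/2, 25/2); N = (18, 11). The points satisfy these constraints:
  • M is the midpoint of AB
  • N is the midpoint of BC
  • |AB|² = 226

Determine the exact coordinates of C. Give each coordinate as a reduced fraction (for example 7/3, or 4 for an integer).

C = (17, 10)

1. C_x = 17  [C = 2·N−B = 2·(18, 11)−(19, 12)]
2. C_y = 10  [C = 2·N−B = 2·(18, 11)−(19, 12)]
   so C = (17, 10)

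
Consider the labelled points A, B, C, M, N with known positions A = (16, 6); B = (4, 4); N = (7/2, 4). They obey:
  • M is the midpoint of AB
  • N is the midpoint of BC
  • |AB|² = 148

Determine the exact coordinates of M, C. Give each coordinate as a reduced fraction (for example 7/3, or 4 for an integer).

M = (10, 5)
C = (3, 4)

1. M_x = 10  [2·M = A+B = (16, 6)+(4, 4)]
2. M_y = 5  [2·M = A+B = (16, 6)+(4, 4)]
   so M = (10, 5)
3. C_x = 3  [C = 2·N−B = 2·(7/2, 4)−(4, 4)]
4. C_y = 4  [C = 2·N−B = 2·(7/2, 4)−(4, 4)]
   so C = (3, 4)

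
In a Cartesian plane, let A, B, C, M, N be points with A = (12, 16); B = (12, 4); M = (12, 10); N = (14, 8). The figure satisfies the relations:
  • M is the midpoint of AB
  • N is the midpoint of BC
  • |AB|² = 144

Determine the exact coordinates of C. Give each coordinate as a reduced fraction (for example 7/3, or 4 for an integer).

C = (16, 12)

1. C_x = 16  [C = 2·N−B = 2·(14, 8)−(12, 4)]
2. C_y = 12  [C = 2·N−B = 2·(14, 8)−(12, 4)]
   so C = (16, 12)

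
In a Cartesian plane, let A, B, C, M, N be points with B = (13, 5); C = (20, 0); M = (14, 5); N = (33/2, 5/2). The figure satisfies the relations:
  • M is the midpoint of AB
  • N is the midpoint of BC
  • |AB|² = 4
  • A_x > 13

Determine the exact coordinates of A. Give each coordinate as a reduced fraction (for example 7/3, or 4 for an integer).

1. A_x = 15  [A = 2·M−B = 2·(14, 5)−(13, 5)]
2. A_y = 5  [A = 2·M−B = 2·(14, 5)−(13, 5)]
   so A = (15, 5)

A = (15, 5)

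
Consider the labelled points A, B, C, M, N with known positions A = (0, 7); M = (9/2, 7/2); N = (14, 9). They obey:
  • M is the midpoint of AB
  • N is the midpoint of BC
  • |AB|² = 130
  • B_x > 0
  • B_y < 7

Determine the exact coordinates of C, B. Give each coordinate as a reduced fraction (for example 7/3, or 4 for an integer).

1. B_x = 9  [B = 2·M−A = 2·(9/2, 7/2)−(0, 7)]
2. B_y = 0  [B = 2·M−A = 2·(9/2, 7/2)−(0, 7)]
   so B = (9, 0)
3. C_x = 19  [C = 2·N−B = 2·(14, 9)−(9, 0)]
4. C_y = 18  [C = 2·N−B = 2·(14, 9)−(9, 0)]
   so C = (19, 18)

C = (19, 18)
B = (9, 0)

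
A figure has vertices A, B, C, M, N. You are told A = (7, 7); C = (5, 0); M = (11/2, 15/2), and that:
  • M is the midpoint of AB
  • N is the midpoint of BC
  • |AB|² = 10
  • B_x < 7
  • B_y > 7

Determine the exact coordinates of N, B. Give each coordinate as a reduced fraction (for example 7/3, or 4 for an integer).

N = (9/2, 4)
B = (4, 8)

1. B_x = 4  [B = 2·M−A = 2·(11/2, 15/2)−(7, 7)]
2. B_y = 8  [B = 2·M−A = 2·(11/2, 15/2)−(7, 7)]
   so B = (4, 8)
3. N_x = 9/2  [2·N = B+C = (4, 8)+(5, 0)]
4. N_y = 4  [2·N = B+C = (4, 8)+(5, 0)]
   so N = (9/2, 4)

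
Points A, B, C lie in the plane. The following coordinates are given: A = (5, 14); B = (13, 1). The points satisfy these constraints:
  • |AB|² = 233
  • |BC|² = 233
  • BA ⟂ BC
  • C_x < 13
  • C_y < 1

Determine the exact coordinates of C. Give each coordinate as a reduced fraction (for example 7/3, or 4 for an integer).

1. C_x = 0  [[BA ⟂ BC ⇒ -8x+13y+91=0] ∩ [|C−(13, 1)|²=233]]
2. C_y = -7  [[BA ⟂ BC ⇒ -8x+13y+91=0] ∩ [|C−(13, 1)|²=233]]
   so C = (0, -7)

C = (0, -7)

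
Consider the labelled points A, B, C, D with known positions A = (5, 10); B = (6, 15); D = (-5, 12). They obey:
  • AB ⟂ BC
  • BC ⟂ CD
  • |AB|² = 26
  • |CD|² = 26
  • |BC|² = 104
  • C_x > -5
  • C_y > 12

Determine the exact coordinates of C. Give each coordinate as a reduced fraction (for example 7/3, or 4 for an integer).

C = (-4, 17)

1. C_x = -4  [[AB ⟂ BC ⇒ 1x+5y-81=0] ∩ [|C−(-5, 12)|²=26]]
2. C_y = 17  [[AB ⟂ BC ⇒ 1x+5y-81=0] ∩ [|C−(-5, 12)|²=26]]
   so C = (-4, 17)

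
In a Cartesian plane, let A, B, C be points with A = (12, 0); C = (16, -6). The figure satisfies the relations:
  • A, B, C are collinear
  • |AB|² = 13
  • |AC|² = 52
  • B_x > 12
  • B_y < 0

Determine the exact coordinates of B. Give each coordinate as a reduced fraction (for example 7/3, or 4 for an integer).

1. B_x = 14  [[A, B, C are collinear ⇒ -6x-4y+72=0] ∩ [|B−(12, 0)|²=13]]
2. B_y = -3  [[A, B, C are collinear ⇒ -6x-4y+72=0] ∩ [|B−(12, 0)|²=13]]
   so B = (14, -3)

B = (14, -3)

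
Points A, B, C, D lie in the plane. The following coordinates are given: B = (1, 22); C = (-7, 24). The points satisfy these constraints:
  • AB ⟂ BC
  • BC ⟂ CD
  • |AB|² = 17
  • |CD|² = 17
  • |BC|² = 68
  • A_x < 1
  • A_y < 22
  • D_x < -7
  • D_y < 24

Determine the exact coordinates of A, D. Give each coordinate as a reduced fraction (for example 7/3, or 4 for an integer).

1. A_x = 0  [[AB ⟂ BC ⇒ 8x-2y+36=0] ∩ [|A−(1, 22)|²=17]]
2. A_y = 18  [[AB ⟂ BC ⇒ 8x-2y+36=0] ∩ [|A−(1, 22)|²=17]]
   so A = (0, 18)
3. D_x = -8  [[BC ⟂ CD ⇒ -8x+2y-104=0] ∩ [|D−(-7, 24)|²=17]]
4. D_y = 20  [[BC ⟂ CD ⇒ -8x+2y-104=0] ∩ [|D−(-7, 24)|²=17]]
   so D = (-8, 20)

A = (0, 18)
D = (-8, 20)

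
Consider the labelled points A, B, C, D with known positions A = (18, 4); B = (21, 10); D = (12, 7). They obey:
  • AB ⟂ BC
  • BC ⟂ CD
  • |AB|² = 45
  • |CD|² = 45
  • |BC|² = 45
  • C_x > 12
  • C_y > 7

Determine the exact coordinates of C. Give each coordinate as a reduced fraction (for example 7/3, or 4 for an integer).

C = (15, 13)

1. C_x = 15  [[AB ⟂ BC ⇒ 3x+6y-123=0] ∩ [|C−(12, 7)|²=45]]
2. C_y = 13  [[AB ⟂ BC ⇒ 3x+6y-123=0] ∩ [|C−(12, 7)|²=45]]
   so C = (15, 13)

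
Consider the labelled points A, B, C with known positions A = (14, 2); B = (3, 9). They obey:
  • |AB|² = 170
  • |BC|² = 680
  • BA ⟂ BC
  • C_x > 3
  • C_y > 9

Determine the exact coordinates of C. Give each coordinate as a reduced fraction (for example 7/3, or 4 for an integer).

1. C_x = 17  [[BA ⟂ BC ⇒ 11x-7y+30=0] ∩ [|C−(3, 9)|²=680]]
2. C_y = 31  [[BA ⟂ BC ⇒ 11x-7y+30=0] ∩ [|C−(3, 9)|²=680]]
   so C = (17, 31)

C = (17, 31)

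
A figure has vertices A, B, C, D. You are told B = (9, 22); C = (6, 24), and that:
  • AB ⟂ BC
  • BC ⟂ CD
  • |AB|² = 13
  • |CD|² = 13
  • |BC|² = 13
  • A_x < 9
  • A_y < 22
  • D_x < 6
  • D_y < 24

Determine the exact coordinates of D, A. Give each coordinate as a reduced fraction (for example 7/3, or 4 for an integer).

1. D_x = 4  [[BC ⟂ CD ⇒ -3x+2y-30=0] ∩ [|D−(6, 24)|²=13]]
2. D_y = 21  [[BC ⟂ CD ⇒ -3x+2y-30=0] ∩ [|D−(6, 24)|²=13]]
   so D = (4, 21)
3. A_x = 7  [[AB ⟂ BC ⇒ 3x-2y+17=0] ∩ [|A−(9, 22)|²=13]]
4. A_y = 19  [[AB ⟂ BC ⇒ 3x-2y+17=0] ∩ [|A−(9, 22)|²=13]]
   so A = (7, 19)

D = (4, 21)
A = (7, 19)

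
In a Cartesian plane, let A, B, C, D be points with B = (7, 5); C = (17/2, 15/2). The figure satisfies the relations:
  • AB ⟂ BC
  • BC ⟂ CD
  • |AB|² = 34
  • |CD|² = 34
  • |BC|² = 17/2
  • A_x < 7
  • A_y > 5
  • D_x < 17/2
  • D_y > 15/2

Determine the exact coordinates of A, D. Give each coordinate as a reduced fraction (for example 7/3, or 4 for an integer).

A = (2, 8)
D = (7/2, 21/2)

1. A_x = 2  [[AB ⟂ BC ⇒ -3/2x-5/2y+23=0] ∩ [|A−(7, 5)|²=34]]
2. A_y = 8  [[AB ⟂ BC ⇒ -3/2x-5/2y+23=0] ∩ [|A−(7, 5)|²=34]]
   so A = (2, 8)
3. D_x = 7/2  [[BC ⟂ CD ⇒ 3/2x+5/2y-63/2=0] ∩ [|D−(17/2, 15/2)|²=34]]
4. D_y = 21/2  [[BC ⟂ CD ⇒ 3/2x+5/2y-63/2=0] ∩ [|D−(17/2, 15/2)|²=34]]
   so D = (7/2, 21/2)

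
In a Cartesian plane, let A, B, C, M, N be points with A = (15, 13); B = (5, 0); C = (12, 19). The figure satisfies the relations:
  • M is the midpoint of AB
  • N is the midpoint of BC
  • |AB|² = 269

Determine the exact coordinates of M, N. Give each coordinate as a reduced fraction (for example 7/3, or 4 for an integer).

M = (10, 13/2)
N = (17/2, 19/2)

1. M_x = 10  [2·M = A+B = (15, 13)+(5, 0)]
2. M_y = 13/2  [2·M = A+B = (15, 13)+(5, 0)]
   so M = (10, 13/2)
3. N_x = 17/2  [2·N = B+C = (5, 0)+(12, 19)]
4. N_y = 19/2  [2·N = B+C = (5, 0)+(12, 19)]
   so N = (17/2, 19/2)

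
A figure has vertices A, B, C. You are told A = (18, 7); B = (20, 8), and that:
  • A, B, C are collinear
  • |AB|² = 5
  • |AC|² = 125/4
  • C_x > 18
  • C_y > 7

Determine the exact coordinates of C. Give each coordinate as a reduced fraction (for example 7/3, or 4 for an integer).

C = (23, 19/2)

1. C_x = 23  [[A, B, C are collinear ⇒ -1x+2y+4=0] ∩ [|C−(18, 7)|²=125/4]]
2. C_y = 19/2  [[A, B, C are collinear ⇒ -1x+2y+4=0] ∩ [|C−(18, 7)|²=125/4]]
   so C = (23, 19/2)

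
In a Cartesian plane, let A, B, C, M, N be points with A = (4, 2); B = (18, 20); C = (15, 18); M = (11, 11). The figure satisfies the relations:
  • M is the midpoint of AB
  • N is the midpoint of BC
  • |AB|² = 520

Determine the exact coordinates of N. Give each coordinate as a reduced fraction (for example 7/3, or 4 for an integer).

1. N_x = 33/2  [2·N = B+C = (18, 20)+(15, 18)]
2. N_y = 19  [2·N = B+C = (18, 20)+(15, 18)]
   so N = (33/2, 19)

N = (33/2, 19)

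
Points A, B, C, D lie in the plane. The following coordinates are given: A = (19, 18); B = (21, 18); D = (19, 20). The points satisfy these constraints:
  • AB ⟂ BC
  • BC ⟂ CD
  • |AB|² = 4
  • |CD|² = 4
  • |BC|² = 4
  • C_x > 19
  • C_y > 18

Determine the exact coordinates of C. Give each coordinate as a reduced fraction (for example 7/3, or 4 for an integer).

C = (21, 20)

1. C_x = 21  [[AB ⟂ BC ⇒ 2x-42=0] ∩ [|C−(19, 20)|²=4]]
2. C_y = 20  [[AB ⟂ BC ⇒ 2x-42=0] ∩ [|C−(19, 20)|²=4]]
   so C = (21, 20)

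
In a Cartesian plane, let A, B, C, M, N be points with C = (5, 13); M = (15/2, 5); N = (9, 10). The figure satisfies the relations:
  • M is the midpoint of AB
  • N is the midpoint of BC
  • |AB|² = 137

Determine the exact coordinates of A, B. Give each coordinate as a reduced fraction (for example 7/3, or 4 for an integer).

1. B_x = 13  [B = 2·N−C = 2·(9, 10)−(5, 13)]
2. B_y = 7  [B = 2·N−C = 2·(9, 10)−(5, 13)]
   so B = (13, 7)
3. A_x = 2  [A = 2·M−B = 2·(15/2, 5)−(13, 7)]
4. A_y = 3  [A = 2·M−B = 2·(15/2, 5)−(13, 7)]
   so A = (2, 3)

A = (2, 3)
B = (13, 7)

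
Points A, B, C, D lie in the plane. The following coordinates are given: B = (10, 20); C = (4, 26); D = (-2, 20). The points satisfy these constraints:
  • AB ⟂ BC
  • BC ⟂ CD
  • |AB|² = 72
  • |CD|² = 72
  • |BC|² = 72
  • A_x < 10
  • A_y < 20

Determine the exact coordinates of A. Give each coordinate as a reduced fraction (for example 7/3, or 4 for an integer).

1. A_x = 4  [[AB ⟂ BC ⇒ 6x-6y+60=0] ∩ [|A−(10, 20)|²=72]]
2. A_y = 14  [[AB ⟂ BC ⇒ 6x-6y+60=0] ∩ [|A−(10, 20)|²=72]]
   so A = (4, 14)

A = (4, 14)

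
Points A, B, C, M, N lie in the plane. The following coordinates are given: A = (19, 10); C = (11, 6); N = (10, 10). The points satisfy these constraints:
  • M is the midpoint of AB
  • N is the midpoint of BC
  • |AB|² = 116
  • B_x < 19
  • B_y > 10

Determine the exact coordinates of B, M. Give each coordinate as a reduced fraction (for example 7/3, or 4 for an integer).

B = (9, 14)
M = (14, 12)

1. B_x = 9  [B = 2·N−C = 2·(10, 10)−(11, 6)]
2. B_y = 14  [B = 2·N−C = 2·(10, 10)−(11, 6)]
   so B = (9, 14)
3. M_x = 14  [2·M = A+B = (19, 10)+(9, 14)]
4. M_y = 12  [2·M = A+B = (19, 10)+(9, 14)]
   so M = (14, 12)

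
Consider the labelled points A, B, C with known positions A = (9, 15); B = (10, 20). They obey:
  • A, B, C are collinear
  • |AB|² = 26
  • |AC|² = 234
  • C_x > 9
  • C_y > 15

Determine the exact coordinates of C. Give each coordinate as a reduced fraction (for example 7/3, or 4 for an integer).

C = (12, 30)

1. C_x = 12  [[A, B, C are collinear ⇒ -5x+1y+30=0] ∩ [|C−(9, 15)|²=234]]
2. C_y = 30  [[A, B, C are collinear ⇒ -5x+1y+30=0] ∩ [|C−(9, 15)|²=234]]
   so C = (12, 30)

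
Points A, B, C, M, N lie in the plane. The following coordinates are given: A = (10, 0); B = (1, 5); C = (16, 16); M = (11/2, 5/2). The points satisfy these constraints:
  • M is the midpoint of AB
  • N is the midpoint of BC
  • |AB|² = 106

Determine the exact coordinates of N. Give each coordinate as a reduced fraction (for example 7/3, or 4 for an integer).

N = (17/2, 21/2)

1. N_x = 17/2  [2·N = B+C = (1, 5)+(16, 16)]
2. N_y = 21/2  [2·N = B+C = (1, 5)+(16, 16)]
   so N = (17/2, 21/2)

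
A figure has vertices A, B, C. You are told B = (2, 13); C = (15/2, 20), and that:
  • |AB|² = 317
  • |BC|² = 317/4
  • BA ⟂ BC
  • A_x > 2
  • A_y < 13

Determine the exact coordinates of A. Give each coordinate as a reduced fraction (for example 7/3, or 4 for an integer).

A = (16, 2)

1. A_x = 16  [[BA ⟂ BC ⇒ 11/2x+7y-102=0] ∩ [|A−(2, 13)|²=317]]
2. A_y = 2  [[BA ⟂ BC ⇒ 11/2x+7y-102=0] ∩ [|A−(2, 13)|²=317]]
   so A = (16, 2)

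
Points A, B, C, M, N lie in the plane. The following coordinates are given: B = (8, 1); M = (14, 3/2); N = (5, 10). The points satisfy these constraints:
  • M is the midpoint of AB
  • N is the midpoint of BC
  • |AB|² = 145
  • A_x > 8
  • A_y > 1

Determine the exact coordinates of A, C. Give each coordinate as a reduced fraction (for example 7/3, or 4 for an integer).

A = (20, 2)
C = (2, 19)

1. A_x = 20  [A = 2·M−B = 2·(14, 3/2)−(8, 1)]
2. A_y = 2  [A = 2·M−B = 2·(14, 3/2)−(8, 1)]
   so A = (20, 2)
3. C_x = 2  [C = 2·N−B = 2·(5, 10)−(8, 1)]
4. C_y = 19  [C = 2·N−B = 2·(5, 10)−(8, 1)]
   so C = (2, 19)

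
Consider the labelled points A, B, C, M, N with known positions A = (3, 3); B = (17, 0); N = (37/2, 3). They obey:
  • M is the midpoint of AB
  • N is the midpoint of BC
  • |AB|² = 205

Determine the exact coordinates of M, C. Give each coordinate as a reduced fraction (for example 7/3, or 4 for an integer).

1. M_x = 10  [2·M = A+B = (3, 3)+(17, 0)]
2. M_y = 3/2  [2·M = A+B = (3, 3)+(17, 0)]
   so M = (10, 3/2)
3. C_x = 20  [C = 2·N−B = 2·(37/2, 3)−(17, 0)]
4. C_y = 6  [C = 2·N−B = 2·(37/2, 3)−(17, 0)]
   so C = (20, 6)

M = (10, 3/2)
C = (20, 6)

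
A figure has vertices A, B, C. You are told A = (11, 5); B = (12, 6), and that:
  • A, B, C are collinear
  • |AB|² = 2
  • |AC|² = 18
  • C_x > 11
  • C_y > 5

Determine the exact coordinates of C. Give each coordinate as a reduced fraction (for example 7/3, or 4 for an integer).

1. C_x = 14  [[A, B, C are collinear ⇒ -1x+1y+6=0] ∩ [|C−(11, 5)|²=18]]
2. C_y = 8  [[A, B, C are collinear ⇒ -1x+1y+6=0] ∩ [|C−(11, 5)|²=18]]
   so C = (14, 8)

C = (14, 8)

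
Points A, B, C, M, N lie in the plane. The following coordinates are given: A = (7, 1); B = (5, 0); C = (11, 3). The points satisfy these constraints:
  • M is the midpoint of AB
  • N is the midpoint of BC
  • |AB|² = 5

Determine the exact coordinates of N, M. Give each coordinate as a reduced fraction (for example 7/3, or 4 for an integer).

N = (8, 3/2)
M = (6, 1/2)

1. M_x = 6  [2·M = A+B = (7, 1)+(5, 0)]
2. M_y = 1/2  [2·M = A+B = (7, 1)+(5, 0)]
   so M = (6, 1/2)
3. N_x = 8  [2·N = B+C = (5, 0)+(11, 3)]
4. N_y = 3/2  [2·N = B+C = (5, 0)+(11, 3)]
   so N = (8, 3/2)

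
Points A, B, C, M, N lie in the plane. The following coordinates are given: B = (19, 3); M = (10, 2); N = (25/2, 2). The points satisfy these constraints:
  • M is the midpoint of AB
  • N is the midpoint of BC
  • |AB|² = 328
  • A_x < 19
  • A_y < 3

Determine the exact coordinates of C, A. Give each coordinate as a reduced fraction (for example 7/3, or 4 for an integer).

C = (6, 1)
A = (1, 1)

1. A_x = 1  [A = 2·M−B = 2·(10, 2)−(19, 3)]
2. A_y = 1  [A = 2·M−B = 2·(10, 2)−(19, 3)]
   so A = (1, 1)
3. C_x = 6  [C = 2·N−B = 2·(25/2, 2)−(19, 3)]
4. C_y = 1  [C = 2·N−B = 2·(25/2, 2)−(19, 3)]
   so C = (6, 1)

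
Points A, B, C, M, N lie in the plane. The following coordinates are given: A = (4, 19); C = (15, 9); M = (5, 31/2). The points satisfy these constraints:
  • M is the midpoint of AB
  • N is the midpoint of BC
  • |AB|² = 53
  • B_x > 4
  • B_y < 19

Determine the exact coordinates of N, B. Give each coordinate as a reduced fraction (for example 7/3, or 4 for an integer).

N = (21/2, 21/2)
B = (6, 12)

1. B_x = 6  [B = 2·M−A = 2·(5, 31/2)−(4, 19)]
2. B_y = 12  [B = 2·M−A = 2·(5, 31/2)−(4, 19)]
   so B = (6, 12)
3. N_x = 21/2  [2·N = B+C = (6, 12)+(15, 9)]
4. N_y = 21/2  [2·N = B+C = (6, 12)+(15, 9)]
   so N = (21/2, 21/2)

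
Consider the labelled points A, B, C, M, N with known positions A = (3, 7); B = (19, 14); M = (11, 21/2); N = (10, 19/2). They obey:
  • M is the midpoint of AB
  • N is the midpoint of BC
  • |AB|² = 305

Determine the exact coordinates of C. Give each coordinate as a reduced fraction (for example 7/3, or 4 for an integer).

1. C_x = 1  [C = 2·N−B = 2·(10, 19/2)−(19, 14)]
2. C_y = 5  [C = 2·N−B = 2·(10, 19/2)−(19, 14)]
   so C = (1, 5)

C = (1, 5)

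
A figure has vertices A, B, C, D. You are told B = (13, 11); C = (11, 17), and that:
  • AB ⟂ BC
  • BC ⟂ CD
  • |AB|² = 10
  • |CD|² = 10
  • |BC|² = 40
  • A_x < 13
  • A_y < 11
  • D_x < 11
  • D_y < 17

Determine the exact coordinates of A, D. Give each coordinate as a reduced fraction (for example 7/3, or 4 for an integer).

1. A_x = 10  [[AB ⟂ BC ⇒ 2x-6y+40=0] ∩ [|A−(13, 11)|²=10]]
2. A_y = 10  [[AB ⟂ BC ⇒ 2x-6y+40=0] ∩ [|A−(13, 11)|²=10]]
   so A = (10, 10)
3. D_x = 8  [[BC ⟂ CD ⇒ -2x+6y-80=0] ∩ [|D−(11, 17)|²=10]]
4. D_y = 16  [[BC ⟂ CD ⇒ -2x+6y-80=0] ∩ [|D−(11, 17)|²=10]]
   so D = (8, 16)

A = (10, 10)
D = (8, 16)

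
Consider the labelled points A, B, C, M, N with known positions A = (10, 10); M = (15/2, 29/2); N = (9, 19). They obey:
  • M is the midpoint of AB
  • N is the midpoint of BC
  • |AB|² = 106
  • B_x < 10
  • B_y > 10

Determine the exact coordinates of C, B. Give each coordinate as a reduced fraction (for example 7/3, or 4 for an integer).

1. B_x = 5  [B = 2·M−A = 2·(15/2, 29/2)−(10, 10)]
2. B_y = 19  [B = 2·M−A = 2·(15/2, 29/2)−(10, 10)]
   so B = (5, 19)
3. C_x = 13  [C = 2·N−B = 2·(9, 19)−(5, 19)]
4. C_y = 19  [C = 2·N−B = 2·(9, 19)−(5, 19)]
   so C = (13, 19)

C = (13, 19)
B = (5, 19)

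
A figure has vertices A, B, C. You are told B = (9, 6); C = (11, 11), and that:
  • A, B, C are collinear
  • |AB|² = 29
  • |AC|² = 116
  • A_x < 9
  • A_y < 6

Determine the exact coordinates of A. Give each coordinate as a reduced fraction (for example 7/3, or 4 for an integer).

A = (7, 1)

1. A_x = 7  [[A, B, C are collinear ⇒ -5x+2y+33=0] ∩ [|A−(9, 6)|²=29]]
2. A_y = 1  [[A, B, C are collinear ⇒ -5x+2y+33=0] ∩ [|A−(9, 6)|²=29]]
   so A = (7, 1)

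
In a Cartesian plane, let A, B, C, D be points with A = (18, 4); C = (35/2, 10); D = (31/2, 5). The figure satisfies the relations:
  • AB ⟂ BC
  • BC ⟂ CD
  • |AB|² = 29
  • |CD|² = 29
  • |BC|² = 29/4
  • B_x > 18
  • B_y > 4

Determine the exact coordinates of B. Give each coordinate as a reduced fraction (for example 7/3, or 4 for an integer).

B = (20, 9)

1. B_x = 20  [[BC ⟂ CD ⇒ 2x+5y-85=0] ∩ [|B−(18, 4)|²=29]]
2. B_y = 9  [[BC ⟂ CD ⇒ 2x+5y-85=0] ∩ [|B−(18, 4)|²=29]]
   so B = (20, 9)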